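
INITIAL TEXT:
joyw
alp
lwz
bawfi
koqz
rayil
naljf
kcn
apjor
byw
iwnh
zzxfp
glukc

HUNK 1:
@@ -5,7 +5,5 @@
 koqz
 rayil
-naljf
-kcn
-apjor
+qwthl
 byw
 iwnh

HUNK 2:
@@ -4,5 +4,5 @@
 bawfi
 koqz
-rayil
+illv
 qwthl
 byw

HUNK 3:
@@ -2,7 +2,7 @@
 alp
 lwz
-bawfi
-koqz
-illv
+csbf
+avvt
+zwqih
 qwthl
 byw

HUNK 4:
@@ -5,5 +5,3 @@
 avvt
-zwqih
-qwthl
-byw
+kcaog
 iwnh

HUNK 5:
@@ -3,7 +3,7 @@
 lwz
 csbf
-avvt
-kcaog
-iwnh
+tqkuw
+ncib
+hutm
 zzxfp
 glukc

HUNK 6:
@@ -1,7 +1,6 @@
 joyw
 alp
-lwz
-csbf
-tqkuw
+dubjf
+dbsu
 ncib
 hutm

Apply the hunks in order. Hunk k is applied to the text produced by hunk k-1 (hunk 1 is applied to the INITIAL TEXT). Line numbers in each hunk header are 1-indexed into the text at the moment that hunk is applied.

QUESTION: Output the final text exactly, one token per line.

Answer: joyw
alp
dubjf
dbsu
ncib
hutm
zzxfp
glukc

Derivation:
Hunk 1: at line 5 remove [naljf,kcn,apjor] add [qwthl] -> 11 lines: joyw alp lwz bawfi koqz rayil qwthl byw iwnh zzxfp glukc
Hunk 2: at line 4 remove [rayil] add [illv] -> 11 lines: joyw alp lwz bawfi koqz illv qwthl byw iwnh zzxfp glukc
Hunk 3: at line 2 remove [bawfi,koqz,illv] add [csbf,avvt,zwqih] -> 11 lines: joyw alp lwz csbf avvt zwqih qwthl byw iwnh zzxfp glukc
Hunk 4: at line 5 remove [zwqih,qwthl,byw] add [kcaog] -> 9 lines: joyw alp lwz csbf avvt kcaog iwnh zzxfp glukc
Hunk 5: at line 3 remove [avvt,kcaog,iwnh] add [tqkuw,ncib,hutm] -> 9 lines: joyw alp lwz csbf tqkuw ncib hutm zzxfp glukc
Hunk 6: at line 1 remove [lwz,csbf,tqkuw] add [dubjf,dbsu] -> 8 lines: joyw alp dubjf dbsu ncib hutm zzxfp glukc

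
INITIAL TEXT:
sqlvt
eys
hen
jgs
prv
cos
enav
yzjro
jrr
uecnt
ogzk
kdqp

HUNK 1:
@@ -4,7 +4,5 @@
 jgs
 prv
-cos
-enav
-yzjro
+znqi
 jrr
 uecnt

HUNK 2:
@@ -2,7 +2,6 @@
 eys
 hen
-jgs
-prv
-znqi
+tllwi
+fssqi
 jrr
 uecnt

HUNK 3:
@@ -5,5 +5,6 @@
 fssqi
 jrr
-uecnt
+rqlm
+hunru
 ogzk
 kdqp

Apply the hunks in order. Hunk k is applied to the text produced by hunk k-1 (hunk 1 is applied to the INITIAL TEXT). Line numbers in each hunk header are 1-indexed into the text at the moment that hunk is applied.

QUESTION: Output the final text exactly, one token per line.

Hunk 1: at line 4 remove [cos,enav,yzjro] add [znqi] -> 10 lines: sqlvt eys hen jgs prv znqi jrr uecnt ogzk kdqp
Hunk 2: at line 2 remove [jgs,prv,znqi] add [tllwi,fssqi] -> 9 lines: sqlvt eys hen tllwi fssqi jrr uecnt ogzk kdqp
Hunk 3: at line 5 remove [uecnt] add [rqlm,hunru] -> 10 lines: sqlvt eys hen tllwi fssqi jrr rqlm hunru ogzk kdqp

Answer: sqlvt
eys
hen
tllwi
fssqi
jrr
rqlm
hunru
ogzk
kdqp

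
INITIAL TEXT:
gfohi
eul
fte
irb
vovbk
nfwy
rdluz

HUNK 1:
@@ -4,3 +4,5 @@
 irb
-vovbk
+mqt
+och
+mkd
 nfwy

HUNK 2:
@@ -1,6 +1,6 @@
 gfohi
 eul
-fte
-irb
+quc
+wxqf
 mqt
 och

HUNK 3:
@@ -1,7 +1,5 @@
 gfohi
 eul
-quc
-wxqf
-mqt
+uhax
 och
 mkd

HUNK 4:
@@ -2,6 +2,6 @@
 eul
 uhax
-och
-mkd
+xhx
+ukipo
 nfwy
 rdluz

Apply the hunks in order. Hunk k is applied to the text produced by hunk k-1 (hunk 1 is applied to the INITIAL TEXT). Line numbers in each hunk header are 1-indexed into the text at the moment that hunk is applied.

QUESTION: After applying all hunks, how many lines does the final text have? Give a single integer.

Hunk 1: at line 4 remove [vovbk] add [mqt,och,mkd] -> 9 lines: gfohi eul fte irb mqt och mkd nfwy rdluz
Hunk 2: at line 1 remove [fte,irb] add [quc,wxqf] -> 9 lines: gfohi eul quc wxqf mqt och mkd nfwy rdluz
Hunk 3: at line 1 remove [quc,wxqf,mqt] add [uhax] -> 7 lines: gfohi eul uhax och mkd nfwy rdluz
Hunk 4: at line 2 remove [och,mkd] add [xhx,ukipo] -> 7 lines: gfohi eul uhax xhx ukipo nfwy rdluz
Final line count: 7

Answer: 7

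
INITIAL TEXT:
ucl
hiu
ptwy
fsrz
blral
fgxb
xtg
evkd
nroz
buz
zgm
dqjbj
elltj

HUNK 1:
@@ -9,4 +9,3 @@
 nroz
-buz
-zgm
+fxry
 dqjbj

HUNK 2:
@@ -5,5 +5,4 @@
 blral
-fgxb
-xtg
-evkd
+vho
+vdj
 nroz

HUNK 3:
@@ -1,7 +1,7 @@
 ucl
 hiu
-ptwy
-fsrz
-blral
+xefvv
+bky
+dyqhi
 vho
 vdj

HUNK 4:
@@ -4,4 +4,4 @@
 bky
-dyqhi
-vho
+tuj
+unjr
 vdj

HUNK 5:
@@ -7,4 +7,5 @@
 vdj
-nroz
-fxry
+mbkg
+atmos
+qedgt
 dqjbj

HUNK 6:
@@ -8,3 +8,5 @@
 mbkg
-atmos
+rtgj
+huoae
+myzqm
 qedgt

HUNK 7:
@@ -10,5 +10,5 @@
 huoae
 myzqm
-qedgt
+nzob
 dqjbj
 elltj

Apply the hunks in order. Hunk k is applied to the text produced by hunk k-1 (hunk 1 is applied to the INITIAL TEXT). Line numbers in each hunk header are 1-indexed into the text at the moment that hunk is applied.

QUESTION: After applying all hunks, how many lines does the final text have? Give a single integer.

Answer: 14

Derivation:
Hunk 1: at line 9 remove [buz,zgm] add [fxry] -> 12 lines: ucl hiu ptwy fsrz blral fgxb xtg evkd nroz fxry dqjbj elltj
Hunk 2: at line 5 remove [fgxb,xtg,evkd] add [vho,vdj] -> 11 lines: ucl hiu ptwy fsrz blral vho vdj nroz fxry dqjbj elltj
Hunk 3: at line 1 remove [ptwy,fsrz,blral] add [xefvv,bky,dyqhi] -> 11 lines: ucl hiu xefvv bky dyqhi vho vdj nroz fxry dqjbj elltj
Hunk 4: at line 4 remove [dyqhi,vho] add [tuj,unjr] -> 11 lines: ucl hiu xefvv bky tuj unjr vdj nroz fxry dqjbj elltj
Hunk 5: at line 7 remove [nroz,fxry] add [mbkg,atmos,qedgt] -> 12 lines: ucl hiu xefvv bky tuj unjr vdj mbkg atmos qedgt dqjbj elltj
Hunk 6: at line 8 remove [atmos] add [rtgj,huoae,myzqm] -> 14 lines: ucl hiu xefvv bky tuj unjr vdj mbkg rtgj huoae myzqm qedgt dqjbj elltj
Hunk 7: at line 10 remove [qedgt] add [nzob] -> 14 lines: ucl hiu xefvv bky tuj unjr vdj mbkg rtgj huoae myzqm nzob dqjbj elltj
Final line count: 14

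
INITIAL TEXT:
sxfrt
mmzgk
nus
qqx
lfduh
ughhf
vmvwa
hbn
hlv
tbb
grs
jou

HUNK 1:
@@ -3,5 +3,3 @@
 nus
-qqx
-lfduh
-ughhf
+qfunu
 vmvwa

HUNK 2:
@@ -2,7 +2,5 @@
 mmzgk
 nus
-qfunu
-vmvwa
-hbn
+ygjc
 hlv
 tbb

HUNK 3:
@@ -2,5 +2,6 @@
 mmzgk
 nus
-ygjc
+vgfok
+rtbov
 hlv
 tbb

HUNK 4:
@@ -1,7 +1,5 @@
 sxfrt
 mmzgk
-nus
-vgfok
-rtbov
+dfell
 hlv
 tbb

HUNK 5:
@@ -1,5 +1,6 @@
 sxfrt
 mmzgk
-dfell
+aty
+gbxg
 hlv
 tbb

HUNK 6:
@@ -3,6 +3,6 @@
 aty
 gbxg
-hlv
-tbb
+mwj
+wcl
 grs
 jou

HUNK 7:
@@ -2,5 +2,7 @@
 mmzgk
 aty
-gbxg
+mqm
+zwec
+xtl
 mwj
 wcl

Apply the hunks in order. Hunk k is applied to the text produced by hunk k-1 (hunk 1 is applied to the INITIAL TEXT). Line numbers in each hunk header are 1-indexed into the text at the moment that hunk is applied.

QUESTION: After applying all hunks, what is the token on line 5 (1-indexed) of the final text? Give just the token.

Answer: zwec

Derivation:
Hunk 1: at line 3 remove [qqx,lfduh,ughhf] add [qfunu] -> 10 lines: sxfrt mmzgk nus qfunu vmvwa hbn hlv tbb grs jou
Hunk 2: at line 2 remove [qfunu,vmvwa,hbn] add [ygjc] -> 8 lines: sxfrt mmzgk nus ygjc hlv tbb grs jou
Hunk 3: at line 2 remove [ygjc] add [vgfok,rtbov] -> 9 lines: sxfrt mmzgk nus vgfok rtbov hlv tbb grs jou
Hunk 4: at line 1 remove [nus,vgfok,rtbov] add [dfell] -> 7 lines: sxfrt mmzgk dfell hlv tbb grs jou
Hunk 5: at line 1 remove [dfell] add [aty,gbxg] -> 8 lines: sxfrt mmzgk aty gbxg hlv tbb grs jou
Hunk 6: at line 3 remove [hlv,tbb] add [mwj,wcl] -> 8 lines: sxfrt mmzgk aty gbxg mwj wcl grs jou
Hunk 7: at line 2 remove [gbxg] add [mqm,zwec,xtl] -> 10 lines: sxfrt mmzgk aty mqm zwec xtl mwj wcl grs jou
Final line 5: zwec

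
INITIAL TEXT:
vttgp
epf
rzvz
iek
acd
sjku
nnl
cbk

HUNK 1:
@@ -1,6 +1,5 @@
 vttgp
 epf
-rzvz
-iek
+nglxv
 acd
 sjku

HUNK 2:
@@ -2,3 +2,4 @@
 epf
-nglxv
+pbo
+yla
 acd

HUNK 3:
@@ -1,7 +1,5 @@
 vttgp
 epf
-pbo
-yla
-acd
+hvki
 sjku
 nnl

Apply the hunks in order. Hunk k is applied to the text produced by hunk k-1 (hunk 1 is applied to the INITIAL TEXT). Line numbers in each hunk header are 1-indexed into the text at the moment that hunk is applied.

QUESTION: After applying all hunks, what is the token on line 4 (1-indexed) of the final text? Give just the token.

Hunk 1: at line 1 remove [rzvz,iek] add [nglxv] -> 7 lines: vttgp epf nglxv acd sjku nnl cbk
Hunk 2: at line 2 remove [nglxv] add [pbo,yla] -> 8 lines: vttgp epf pbo yla acd sjku nnl cbk
Hunk 3: at line 1 remove [pbo,yla,acd] add [hvki] -> 6 lines: vttgp epf hvki sjku nnl cbk
Final line 4: sjku

Answer: sjku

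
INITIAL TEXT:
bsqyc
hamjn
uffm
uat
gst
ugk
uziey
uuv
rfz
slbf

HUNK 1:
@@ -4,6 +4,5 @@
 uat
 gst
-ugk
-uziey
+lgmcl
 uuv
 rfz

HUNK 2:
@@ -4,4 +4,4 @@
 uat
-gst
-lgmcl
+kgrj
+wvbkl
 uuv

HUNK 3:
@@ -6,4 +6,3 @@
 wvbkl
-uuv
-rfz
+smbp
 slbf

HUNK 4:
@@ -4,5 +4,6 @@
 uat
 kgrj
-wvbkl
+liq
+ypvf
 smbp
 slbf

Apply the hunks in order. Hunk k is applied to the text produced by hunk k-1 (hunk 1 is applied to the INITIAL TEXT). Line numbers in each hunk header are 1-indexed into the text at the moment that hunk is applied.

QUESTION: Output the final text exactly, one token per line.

Answer: bsqyc
hamjn
uffm
uat
kgrj
liq
ypvf
smbp
slbf

Derivation:
Hunk 1: at line 4 remove [ugk,uziey] add [lgmcl] -> 9 lines: bsqyc hamjn uffm uat gst lgmcl uuv rfz slbf
Hunk 2: at line 4 remove [gst,lgmcl] add [kgrj,wvbkl] -> 9 lines: bsqyc hamjn uffm uat kgrj wvbkl uuv rfz slbf
Hunk 3: at line 6 remove [uuv,rfz] add [smbp] -> 8 lines: bsqyc hamjn uffm uat kgrj wvbkl smbp slbf
Hunk 4: at line 4 remove [wvbkl] add [liq,ypvf] -> 9 lines: bsqyc hamjn uffm uat kgrj liq ypvf smbp slbf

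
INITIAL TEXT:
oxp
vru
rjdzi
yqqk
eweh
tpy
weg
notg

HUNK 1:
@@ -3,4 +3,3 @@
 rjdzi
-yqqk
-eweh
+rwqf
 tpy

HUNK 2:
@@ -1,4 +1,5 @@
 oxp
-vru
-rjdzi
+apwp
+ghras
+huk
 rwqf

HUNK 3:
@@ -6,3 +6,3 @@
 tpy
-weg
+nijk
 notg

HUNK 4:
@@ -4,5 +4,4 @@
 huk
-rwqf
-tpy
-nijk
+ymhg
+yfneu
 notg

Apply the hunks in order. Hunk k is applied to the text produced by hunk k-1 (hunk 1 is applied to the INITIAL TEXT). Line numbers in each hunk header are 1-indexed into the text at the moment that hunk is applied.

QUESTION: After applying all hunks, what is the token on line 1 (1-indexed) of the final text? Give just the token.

Hunk 1: at line 3 remove [yqqk,eweh] add [rwqf] -> 7 lines: oxp vru rjdzi rwqf tpy weg notg
Hunk 2: at line 1 remove [vru,rjdzi] add [apwp,ghras,huk] -> 8 lines: oxp apwp ghras huk rwqf tpy weg notg
Hunk 3: at line 6 remove [weg] add [nijk] -> 8 lines: oxp apwp ghras huk rwqf tpy nijk notg
Hunk 4: at line 4 remove [rwqf,tpy,nijk] add [ymhg,yfneu] -> 7 lines: oxp apwp ghras huk ymhg yfneu notg
Final line 1: oxp

Answer: oxp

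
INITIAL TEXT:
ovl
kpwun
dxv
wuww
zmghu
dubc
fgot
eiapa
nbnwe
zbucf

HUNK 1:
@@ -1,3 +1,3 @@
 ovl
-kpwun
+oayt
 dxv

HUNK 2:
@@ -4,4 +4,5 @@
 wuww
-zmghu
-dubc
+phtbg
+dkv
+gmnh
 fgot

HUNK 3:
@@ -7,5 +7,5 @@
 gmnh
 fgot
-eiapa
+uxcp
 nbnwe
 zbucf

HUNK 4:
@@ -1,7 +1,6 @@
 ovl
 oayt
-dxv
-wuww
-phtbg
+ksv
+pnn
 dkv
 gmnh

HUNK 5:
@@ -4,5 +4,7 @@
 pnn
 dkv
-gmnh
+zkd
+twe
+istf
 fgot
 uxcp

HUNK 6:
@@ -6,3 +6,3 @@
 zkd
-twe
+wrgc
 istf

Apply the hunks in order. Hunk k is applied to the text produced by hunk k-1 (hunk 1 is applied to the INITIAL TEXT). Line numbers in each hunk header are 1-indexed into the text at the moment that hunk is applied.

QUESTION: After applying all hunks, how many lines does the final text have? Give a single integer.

Hunk 1: at line 1 remove [kpwun] add [oayt] -> 10 lines: ovl oayt dxv wuww zmghu dubc fgot eiapa nbnwe zbucf
Hunk 2: at line 4 remove [zmghu,dubc] add [phtbg,dkv,gmnh] -> 11 lines: ovl oayt dxv wuww phtbg dkv gmnh fgot eiapa nbnwe zbucf
Hunk 3: at line 7 remove [eiapa] add [uxcp] -> 11 lines: ovl oayt dxv wuww phtbg dkv gmnh fgot uxcp nbnwe zbucf
Hunk 4: at line 1 remove [dxv,wuww,phtbg] add [ksv,pnn] -> 10 lines: ovl oayt ksv pnn dkv gmnh fgot uxcp nbnwe zbucf
Hunk 5: at line 4 remove [gmnh] add [zkd,twe,istf] -> 12 lines: ovl oayt ksv pnn dkv zkd twe istf fgot uxcp nbnwe zbucf
Hunk 6: at line 6 remove [twe] add [wrgc] -> 12 lines: ovl oayt ksv pnn dkv zkd wrgc istf fgot uxcp nbnwe zbucf
Final line count: 12

Answer: 12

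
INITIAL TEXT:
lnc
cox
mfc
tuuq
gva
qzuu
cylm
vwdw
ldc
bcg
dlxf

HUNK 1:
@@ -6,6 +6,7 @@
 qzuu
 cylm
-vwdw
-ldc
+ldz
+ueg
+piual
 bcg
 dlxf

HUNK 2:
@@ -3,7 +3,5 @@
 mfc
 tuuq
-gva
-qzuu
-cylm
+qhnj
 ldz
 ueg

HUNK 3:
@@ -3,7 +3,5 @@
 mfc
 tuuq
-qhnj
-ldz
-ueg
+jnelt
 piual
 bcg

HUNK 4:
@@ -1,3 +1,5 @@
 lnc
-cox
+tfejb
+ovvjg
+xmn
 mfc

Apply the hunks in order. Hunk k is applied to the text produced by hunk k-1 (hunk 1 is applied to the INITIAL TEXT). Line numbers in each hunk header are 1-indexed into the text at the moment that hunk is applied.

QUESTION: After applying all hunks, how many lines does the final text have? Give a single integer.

Hunk 1: at line 6 remove [vwdw,ldc] add [ldz,ueg,piual] -> 12 lines: lnc cox mfc tuuq gva qzuu cylm ldz ueg piual bcg dlxf
Hunk 2: at line 3 remove [gva,qzuu,cylm] add [qhnj] -> 10 lines: lnc cox mfc tuuq qhnj ldz ueg piual bcg dlxf
Hunk 3: at line 3 remove [qhnj,ldz,ueg] add [jnelt] -> 8 lines: lnc cox mfc tuuq jnelt piual bcg dlxf
Hunk 4: at line 1 remove [cox] add [tfejb,ovvjg,xmn] -> 10 lines: lnc tfejb ovvjg xmn mfc tuuq jnelt piual bcg dlxf
Final line count: 10

Answer: 10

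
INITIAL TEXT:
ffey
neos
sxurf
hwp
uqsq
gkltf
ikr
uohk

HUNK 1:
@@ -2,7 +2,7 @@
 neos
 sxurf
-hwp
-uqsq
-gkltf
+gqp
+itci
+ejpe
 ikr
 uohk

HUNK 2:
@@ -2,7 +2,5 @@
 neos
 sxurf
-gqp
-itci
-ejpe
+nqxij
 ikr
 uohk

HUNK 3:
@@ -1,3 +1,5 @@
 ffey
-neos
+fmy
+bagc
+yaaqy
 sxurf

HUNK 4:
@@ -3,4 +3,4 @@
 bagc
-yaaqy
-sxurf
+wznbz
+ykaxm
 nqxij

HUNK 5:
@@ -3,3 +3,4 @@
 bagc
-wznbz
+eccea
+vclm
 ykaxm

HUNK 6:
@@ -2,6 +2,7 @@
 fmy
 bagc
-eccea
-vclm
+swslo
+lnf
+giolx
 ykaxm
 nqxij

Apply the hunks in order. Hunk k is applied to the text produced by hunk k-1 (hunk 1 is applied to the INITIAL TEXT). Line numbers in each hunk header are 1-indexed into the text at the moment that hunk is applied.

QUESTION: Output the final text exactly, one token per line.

Hunk 1: at line 2 remove [hwp,uqsq,gkltf] add [gqp,itci,ejpe] -> 8 lines: ffey neos sxurf gqp itci ejpe ikr uohk
Hunk 2: at line 2 remove [gqp,itci,ejpe] add [nqxij] -> 6 lines: ffey neos sxurf nqxij ikr uohk
Hunk 3: at line 1 remove [neos] add [fmy,bagc,yaaqy] -> 8 lines: ffey fmy bagc yaaqy sxurf nqxij ikr uohk
Hunk 4: at line 3 remove [yaaqy,sxurf] add [wznbz,ykaxm] -> 8 lines: ffey fmy bagc wznbz ykaxm nqxij ikr uohk
Hunk 5: at line 3 remove [wznbz] add [eccea,vclm] -> 9 lines: ffey fmy bagc eccea vclm ykaxm nqxij ikr uohk
Hunk 6: at line 2 remove [eccea,vclm] add [swslo,lnf,giolx] -> 10 lines: ffey fmy bagc swslo lnf giolx ykaxm nqxij ikr uohk

Answer: ffey
fmy
bagc
swslo
lnf
giolx
ykaxm
nqxij
ikr
uohk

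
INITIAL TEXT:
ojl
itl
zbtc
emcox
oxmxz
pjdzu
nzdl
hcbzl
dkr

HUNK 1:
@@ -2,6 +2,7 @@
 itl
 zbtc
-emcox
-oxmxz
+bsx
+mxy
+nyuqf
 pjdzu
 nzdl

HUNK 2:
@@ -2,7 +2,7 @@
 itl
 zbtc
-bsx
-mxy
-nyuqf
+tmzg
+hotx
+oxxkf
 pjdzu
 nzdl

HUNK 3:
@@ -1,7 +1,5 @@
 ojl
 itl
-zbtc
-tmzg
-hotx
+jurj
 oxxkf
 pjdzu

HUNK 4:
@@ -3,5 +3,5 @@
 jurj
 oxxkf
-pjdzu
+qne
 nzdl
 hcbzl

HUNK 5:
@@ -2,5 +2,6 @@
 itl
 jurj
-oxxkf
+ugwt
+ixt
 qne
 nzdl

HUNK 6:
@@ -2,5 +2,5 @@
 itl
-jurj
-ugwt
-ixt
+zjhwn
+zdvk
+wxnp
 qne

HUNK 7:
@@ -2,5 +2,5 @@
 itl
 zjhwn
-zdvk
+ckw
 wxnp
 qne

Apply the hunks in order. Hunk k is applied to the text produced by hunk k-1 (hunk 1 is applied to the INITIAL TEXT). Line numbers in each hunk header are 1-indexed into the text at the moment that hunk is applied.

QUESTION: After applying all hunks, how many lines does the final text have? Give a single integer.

Answer: 9

Derivation:
Hunk 1: at line 2 remove [emcox,oxmxz] add [bsx,mxy,nyuqf] -> 10 lines: ojl itl zbtc bsx mxy nyuqf pjdzu nzdl hcbzl dkr
Hunk 2: at line 2 remove [bsx,mxy,nyuqf] add [tmzg,hotx,oxxkf] -> 10 lines: ojl itl zbtc tmzg hotx oxxkf pjdzu nzdl hcbzl dkr
Hunk 3: at line 1 remove [zbtc,tmzg,hotx] add [jurj] -> 8 lines: ojl itl jurj oxxkf pjdzu nzdl hcbzl dkr
Hunk 4: at line 3 remove [pjdzu] add [qne] -> 8 lines: ojl itl jurj oxxkf qne nzdl hcbzl dkr
Hunk 5: at line 2 remove [oxxkf] add [ugwt,ixt] -> 9 lines: ojl itl jurj ugwt ixt qne nzdl hcbzl dkr
Hunk 6: at line 2 remove [jurj,ugwt,ixt] add [zjhwn,zdvk,wxnp] -> 9 lines: ojl itl zjhwn zdvk wxnp qne nzdl hcbzl dkr
Hunk 7: at line 2 remove [zdvk] add [ckw] -> 9 lines: ojl itl zjhwn ckw wxnp qne nzdl hcbzl dkr
Final line count: 9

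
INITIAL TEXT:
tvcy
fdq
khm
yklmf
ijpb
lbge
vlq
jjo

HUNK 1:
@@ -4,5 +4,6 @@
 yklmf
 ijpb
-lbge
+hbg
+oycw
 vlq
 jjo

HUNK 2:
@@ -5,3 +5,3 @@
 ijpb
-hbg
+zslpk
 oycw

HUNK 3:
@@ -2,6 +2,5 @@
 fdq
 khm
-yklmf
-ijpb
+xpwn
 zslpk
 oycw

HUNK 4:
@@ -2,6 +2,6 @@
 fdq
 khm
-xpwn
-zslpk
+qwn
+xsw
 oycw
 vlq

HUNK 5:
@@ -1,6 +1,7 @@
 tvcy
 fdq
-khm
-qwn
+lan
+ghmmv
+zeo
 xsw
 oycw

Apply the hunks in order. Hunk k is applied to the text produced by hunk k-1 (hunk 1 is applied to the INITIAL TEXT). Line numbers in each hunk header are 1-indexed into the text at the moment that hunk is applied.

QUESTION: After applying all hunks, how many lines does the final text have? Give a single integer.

Answer: 9

Derivation:
Hunk 1: at line 4 remove [lbge] add [hbg,oycw] -> 9 lines: tvcy fdq khm yklmf ijpb hbg oycw vlq jjo
Hunk 2: at line 5 remove [hbg] add [zslpk] -> 9 lines: tvcy fdq khm yklmf ijpb zslpk oycw vlq jjo
Hunk 3: at line 2 remove [yklmf,ijpb] add [xpwn] -> 8 lines: tvcy fdq khm xpwn zslpk oycw vlq jjo
Hunk 4: at line 2 remove [xpwn,zslpk] add [qwn,xsw] -> 8 lines: tvcy fdq khm qwn xsw oycw vlq jjo
Hunk 5: at line 1 remove [khm,qwn] add [lan,ghmmv,zeo] -> 9 lines: tvcy fdq lan ghmmv zeo xsw oycw vlq jjo
Final line count: 9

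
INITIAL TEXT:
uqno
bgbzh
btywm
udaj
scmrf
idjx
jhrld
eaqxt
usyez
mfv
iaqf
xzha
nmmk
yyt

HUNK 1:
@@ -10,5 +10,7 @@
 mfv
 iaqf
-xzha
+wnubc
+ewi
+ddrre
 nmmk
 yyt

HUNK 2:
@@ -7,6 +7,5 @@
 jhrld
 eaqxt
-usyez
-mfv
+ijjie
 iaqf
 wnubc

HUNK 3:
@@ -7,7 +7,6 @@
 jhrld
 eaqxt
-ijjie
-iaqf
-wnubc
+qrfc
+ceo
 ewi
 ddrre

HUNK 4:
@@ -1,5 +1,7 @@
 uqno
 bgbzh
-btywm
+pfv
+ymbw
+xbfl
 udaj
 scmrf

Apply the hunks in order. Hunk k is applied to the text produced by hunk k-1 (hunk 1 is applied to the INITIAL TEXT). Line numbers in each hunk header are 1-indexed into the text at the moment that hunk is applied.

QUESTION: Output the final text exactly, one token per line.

Answer: uqno
bgbzh
pfv
ymbw
xbfl
udaj
scmrf
idjx
jhrld
eaqxt
qrfc
ceo
ewi
ddrre
nmmk
yyt

Derivation:
Hunk 1: at line 10 remove [xzha] add [wnubc,ewi,ddrre] -> 16 lines: uqno bgbzh btywm udaj scmrf idjx jhrld eaqxt usyez mfv iaqf wnubc ewi ddrre nmmk yyt
Hunk 2: at line 7 remove [usyez,mfv] add [ijjie] -> 15 lines: uqno bgbzh btywm udaj scmrf idjx jhrld eaqxt ijjie iaqf wnubc ewi ddrre nmmk yyt
Hunk 3: at line 7 remove [ijjie,iaqf,wnubc] add [qrfc,ceo] -> 14 lines: uqno bgbzh btywm udaj scmrf idjx jhrld eaqxt qrfc ceo ewi ddrre nmmk yyt
Hunk 4: at line 1 remove [btywm] add [pfv,ymbw,xbfl] -> 16 lines: uqno bgbzh pfv ymbw xbfl udaj scmrf idjx jhrld eaqxt qrfc ceo ewi ddrre nmmk yyt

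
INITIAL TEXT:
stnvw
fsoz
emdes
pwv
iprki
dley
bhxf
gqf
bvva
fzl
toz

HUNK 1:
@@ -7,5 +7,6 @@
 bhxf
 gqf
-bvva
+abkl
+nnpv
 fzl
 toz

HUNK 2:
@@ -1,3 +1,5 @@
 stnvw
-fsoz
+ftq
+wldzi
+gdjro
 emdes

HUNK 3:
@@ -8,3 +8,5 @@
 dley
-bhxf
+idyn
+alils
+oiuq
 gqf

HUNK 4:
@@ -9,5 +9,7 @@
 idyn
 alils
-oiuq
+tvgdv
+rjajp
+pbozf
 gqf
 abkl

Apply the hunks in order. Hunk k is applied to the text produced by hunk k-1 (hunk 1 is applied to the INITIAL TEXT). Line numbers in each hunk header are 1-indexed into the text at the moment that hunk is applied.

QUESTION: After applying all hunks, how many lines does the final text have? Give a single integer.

Answer: 18

Derivation:
Hunk 1: at line 7 remove [bvva] add [abkl,nnpv] -> 12 lines: stnvw fsoz emdes pwv iprki dley bhxf gqf abkl nnpv fzl toz
Hunk 2: at line 1 remove [fsoz] add [ftq,wldzi,gdjro] -> 14 lines: stnvw ftq wldzi gdjro emdes pwv iprki dley bhxf gqf abkl nnpv fzl toz
Hunk 3: at line 8 remove [bhxf] add [idyn,alils,oiuq] -> 16 lines: stnvw ftq wldzi gdjro emdes pwv iprki dley idyn alils oiuq gqf abkl nnpv fzl toz
Hunk 4: at line 9 remove [oiuq] add [tvgdv,rjajp,pbozf] -> 18 lines: stnvw ftq wldzi gdjro emdes pwv iprki dley idyn alils tvgdv rjajp pbozf gqf abkl nnpv fzl toz
Final line count: 18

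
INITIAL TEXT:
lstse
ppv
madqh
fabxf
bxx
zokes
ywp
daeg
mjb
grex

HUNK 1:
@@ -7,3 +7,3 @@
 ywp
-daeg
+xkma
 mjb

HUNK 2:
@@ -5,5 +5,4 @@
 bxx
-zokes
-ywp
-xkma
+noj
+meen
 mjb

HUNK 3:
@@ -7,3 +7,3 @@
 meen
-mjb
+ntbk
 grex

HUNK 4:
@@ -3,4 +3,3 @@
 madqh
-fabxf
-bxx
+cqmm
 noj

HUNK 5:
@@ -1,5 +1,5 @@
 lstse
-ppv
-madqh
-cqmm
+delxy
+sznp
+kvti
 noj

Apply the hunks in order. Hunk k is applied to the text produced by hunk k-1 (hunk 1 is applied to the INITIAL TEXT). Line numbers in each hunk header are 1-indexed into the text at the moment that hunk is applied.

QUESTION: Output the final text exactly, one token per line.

Hunk 1: at line 7 remove [daeg] add [xkma] -> 10 lines: lstse ppv madqh fabxf bxx zokes ywp xkma mjb grex
Hunk 2: at line 5 remove [zokes,ywp,xkma] add [noj,meen] -> 9 lines: lstse ppv madqh fabxf bxx noj meen mjb grex
Hunk 3: at line 7 remove [mjb] add [ntbk] -> 9 lines: lstse ppv madqh fabxf bxx noj meen ntbk grex
Hunk 4: at line 3 remove [fabxf,bxx] add [cqmm] -> 8 lines: lstse ppv madqh cqmm noj meen ntbk grex
Hunk 5: at line 1 remove [ppv,madqh,cqmm] add [delxy,sznp,kvti] -> 8 lines: lstse delxy sznp kvti noj meen ntbk grex

Answer: lstse
delxy
sznp
kvti
noj
meen
ntbk
grex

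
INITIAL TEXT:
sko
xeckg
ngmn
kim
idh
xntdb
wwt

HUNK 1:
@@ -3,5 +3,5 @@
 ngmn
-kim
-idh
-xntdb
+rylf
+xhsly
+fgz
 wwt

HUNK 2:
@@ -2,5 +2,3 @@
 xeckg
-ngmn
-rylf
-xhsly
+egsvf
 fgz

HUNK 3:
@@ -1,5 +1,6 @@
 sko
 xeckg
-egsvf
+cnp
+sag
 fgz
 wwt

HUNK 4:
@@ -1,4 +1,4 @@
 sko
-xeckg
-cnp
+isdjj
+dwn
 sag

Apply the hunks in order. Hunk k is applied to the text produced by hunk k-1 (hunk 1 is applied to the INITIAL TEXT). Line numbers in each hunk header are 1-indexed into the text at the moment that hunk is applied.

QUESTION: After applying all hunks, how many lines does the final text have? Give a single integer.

Answer: 6

Derivation:
Hunk 1: at line 3 remove [kim,idh,xntdb] add [rylf,xhsly,fgz] -> 7 lines: sko xeckg ngmn rylf xhsly fgz wwt
Hunk 2: at line 2 remove [ngmn,rylf,xhsly] add [egsvf] -> 5 lines: sko xeckg egsvf fgz wwt
Hunk 3: at line 1 remove [egsvf] add [cnp,sag] -> 6 lines: sko xeckg cnp sag fgz wwt
Hunk 4: at line 1 remove [xeckg,cnp] add [isdjj,dwn] -> 6 lines: sko isdjj dwn sag fgz wwt
Final line count: 6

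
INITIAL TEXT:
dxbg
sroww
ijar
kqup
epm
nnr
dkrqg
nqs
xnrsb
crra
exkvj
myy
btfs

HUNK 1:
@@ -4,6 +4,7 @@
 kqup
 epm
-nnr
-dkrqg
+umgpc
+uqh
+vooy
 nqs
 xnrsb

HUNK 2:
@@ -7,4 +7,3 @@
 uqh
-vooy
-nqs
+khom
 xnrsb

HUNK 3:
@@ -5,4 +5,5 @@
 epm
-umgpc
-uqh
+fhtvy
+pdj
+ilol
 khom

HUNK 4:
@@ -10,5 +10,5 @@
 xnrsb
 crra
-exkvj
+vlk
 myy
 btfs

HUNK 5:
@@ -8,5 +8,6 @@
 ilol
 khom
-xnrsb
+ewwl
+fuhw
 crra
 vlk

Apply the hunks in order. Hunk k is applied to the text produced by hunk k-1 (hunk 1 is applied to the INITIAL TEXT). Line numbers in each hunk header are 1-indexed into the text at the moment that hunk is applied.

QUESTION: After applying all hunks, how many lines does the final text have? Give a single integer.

Hunk 1: at line 4 remove [nnr,dkrqg] add [umgpc,uqh,vooy] -> 14 lines: dxbg sroww ijar kqup epm umgpc uqh vooy nqs xnrsb crra exkvj myy btfs
Hunk 2: at line 7 remove [vooy,nqs] add [khom] -> 13 lines: dxbg sroww ijar kqup epm umgpc uqh khom xnrsb crra exkvj myy btfs
Hunk 3: at line 5 remove [umgpc,uqh] add [fhtvy,pdj,ilol] -> 14 lines: dxbg sroww ijar kqup epm fhtvy pdj ilol khom xnrsb crra exkvj myy btfs
Hunk 4: at line 10 remove [exkvj] add [vlk] -> 14 lines: dxbg sroww ijar kqup epm fhtvy pdj ilol khom xnrsb crra vlk myy btfs
Hunk 5: at line 8 remove [xnrsb] add [ewwl,fuhw] -> 15 lines: dxbg sroww ijar kqup epm fhtvy pdj ilol khom ewwl fuhw crra vlk myy btfs
Final line count: 15

Answer: 15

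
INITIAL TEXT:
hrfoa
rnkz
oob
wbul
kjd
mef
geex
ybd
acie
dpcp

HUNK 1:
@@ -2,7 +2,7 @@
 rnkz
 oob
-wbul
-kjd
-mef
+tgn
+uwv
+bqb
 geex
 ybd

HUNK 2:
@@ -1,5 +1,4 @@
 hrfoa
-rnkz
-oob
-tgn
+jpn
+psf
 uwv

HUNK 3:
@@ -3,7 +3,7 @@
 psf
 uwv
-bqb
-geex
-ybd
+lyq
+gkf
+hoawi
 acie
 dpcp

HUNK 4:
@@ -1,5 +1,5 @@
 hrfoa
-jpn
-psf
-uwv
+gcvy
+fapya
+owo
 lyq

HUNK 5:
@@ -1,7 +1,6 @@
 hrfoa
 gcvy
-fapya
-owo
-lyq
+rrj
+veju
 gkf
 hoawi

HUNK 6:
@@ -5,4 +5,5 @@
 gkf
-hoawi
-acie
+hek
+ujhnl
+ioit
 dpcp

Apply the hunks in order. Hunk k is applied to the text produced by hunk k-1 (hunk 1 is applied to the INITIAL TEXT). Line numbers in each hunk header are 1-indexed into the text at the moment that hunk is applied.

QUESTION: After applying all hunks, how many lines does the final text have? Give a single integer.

Answer: 9

Derivation:
Hunk 1: at line 2 remove [wbul,kjd,mef] add [tgn,uwv,bqb] -> 10 lines: hrfoa rnkz oob tgn uwv bqb geex ybd acie dpcp
Hunk 2: at line 1 remove [rnkz,oob,tgn] add [jpn,psf] -> 9 lines: hrfoa jpn psf uwv bqb geex ybd acie dpcp
Hunk 3: at line 3 remove [bqb,geex,ybd] add [lyq,gkf,hoawi] -> 9 lines: hrfoa jpn psf uwv lyq gkf hoawi acie dpcp
Hunk 4: at line 1 remove [jpn,psf,uwv] add [gcvy,fapya,owo] -> 9 lines: hrfoa gcvy fapya owo lyq gkf hoawi acie dpcp
Hunk 5: at line 1 remove [fapya,owo,lyq] add [rrj,veju] -> 8 lines: hrfoa gcvy rrj veju gkf hoawi acie dpcp
Hunk 6: at line 5 remove [hoawi,acie] add [hek,ujhnl,ioit] -> 9 lines: hrfoa gcvy rrj veju gkf hek ujhnl ioit dpcp
Final line count: 9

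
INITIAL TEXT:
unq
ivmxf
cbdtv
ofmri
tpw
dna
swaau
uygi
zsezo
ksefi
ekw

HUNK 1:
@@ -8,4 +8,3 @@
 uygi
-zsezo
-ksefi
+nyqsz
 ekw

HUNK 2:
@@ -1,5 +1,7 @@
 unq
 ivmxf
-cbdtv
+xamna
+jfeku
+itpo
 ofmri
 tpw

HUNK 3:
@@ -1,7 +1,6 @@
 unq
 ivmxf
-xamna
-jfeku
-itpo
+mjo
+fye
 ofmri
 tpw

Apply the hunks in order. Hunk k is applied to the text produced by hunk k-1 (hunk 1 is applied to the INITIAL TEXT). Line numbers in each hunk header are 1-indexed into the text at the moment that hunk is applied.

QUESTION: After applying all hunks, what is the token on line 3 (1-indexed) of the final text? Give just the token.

Answer: mjo

Derivation:
Hunk 1: at line 8 remove [zsezo,ksefi] add [nyqsz] -> 10 lines: unq ivmxf cbdtv ofmri tpw dna swaau uygi nyqsz ekw
Hunk 2: at line 1 remove [cbdtv] add [xamna,jfeku,itpo] -> 12 lines: unq ivmxf xamna jfeku itpo ofmri tpw dna swaau uygi nyqsz ekw
Hunk 3: at line 1 remove [xamna,jfeku,itpo] add [mjo,fye] -> 11 lines: unq ivmxf mjo fye ofmri tpw dna swaau uygi nyqsz ekw
Final line 3: mjo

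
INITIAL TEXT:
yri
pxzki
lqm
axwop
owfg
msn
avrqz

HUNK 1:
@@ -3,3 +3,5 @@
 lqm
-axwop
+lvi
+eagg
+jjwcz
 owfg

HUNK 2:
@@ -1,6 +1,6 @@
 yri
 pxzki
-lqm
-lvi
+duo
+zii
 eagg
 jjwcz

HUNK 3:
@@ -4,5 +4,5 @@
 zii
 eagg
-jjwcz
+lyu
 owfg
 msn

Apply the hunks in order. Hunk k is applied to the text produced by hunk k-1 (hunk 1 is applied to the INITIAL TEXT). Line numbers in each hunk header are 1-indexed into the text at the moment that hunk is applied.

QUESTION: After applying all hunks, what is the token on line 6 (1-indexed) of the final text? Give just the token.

Hunk 1: at line 3 remove [axwop] add [lvi,eagg,jjwcz] -> 9 lines: yri pxzki lqm lvi eagg jjwcz owfg msn avrqz
Hunk 2: at line 1 remove [lqm,lvi] add [duo,zii] -> 9 lines: yri pxzki duo zii eagg jjwcz owfg msn avrqz
Hunk 3: at line 4 remove [jjwcz] add [lyu] -> 9 lines: yri pxzki duo zii eagg lyu owfg msn avrqz
Final line 6: lyu

Answer: lyu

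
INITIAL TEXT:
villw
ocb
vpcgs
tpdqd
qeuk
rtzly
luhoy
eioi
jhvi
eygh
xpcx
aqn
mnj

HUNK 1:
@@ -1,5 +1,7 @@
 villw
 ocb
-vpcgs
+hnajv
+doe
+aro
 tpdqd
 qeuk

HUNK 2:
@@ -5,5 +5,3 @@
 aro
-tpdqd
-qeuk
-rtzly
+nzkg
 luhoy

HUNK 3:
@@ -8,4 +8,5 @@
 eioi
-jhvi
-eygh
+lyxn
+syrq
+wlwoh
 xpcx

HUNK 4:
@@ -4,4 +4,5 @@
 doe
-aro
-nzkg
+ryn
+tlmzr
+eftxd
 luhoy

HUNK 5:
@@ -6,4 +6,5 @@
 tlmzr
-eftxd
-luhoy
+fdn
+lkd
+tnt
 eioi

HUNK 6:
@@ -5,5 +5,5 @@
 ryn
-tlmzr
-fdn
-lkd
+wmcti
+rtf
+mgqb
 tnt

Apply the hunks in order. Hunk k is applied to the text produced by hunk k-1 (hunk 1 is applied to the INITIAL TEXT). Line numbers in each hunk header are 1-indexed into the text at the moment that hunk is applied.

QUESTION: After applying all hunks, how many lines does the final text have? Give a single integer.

Answer: 16

Derivation:
Hunk 1: at line 1 remove [vpcgs] add [hnajv,doe,aro] -> 15 lines: villw ocb hnajv doe aro tpdqd qeuk rtzly luhoy eioi jhvi eygh xpcx aqn mnj
Hunk 2: at line 5 remove [tpdqd,qeuk,rtzly] add [nzkg] -> 13 lines: villw ocb hnajv doe aro nzkg luhoy eioi jhvi eygh xpcx aqn mnj
Hunk 3: at line 8 remove [jhvi,eygh] add [lyxn,syrq,wlwoh] -> 14 lines: villw ocb hnajv doe aro nzkg luhoy eioi lyxn syrq wlwoh xpcx aqn mnj
Hunk 4: at line 4 remove [aro,nzkg] add [ryn,tlmzr,eftxd] -> 15 lines: villw ocb hnajv doe ryn tlmzr eftxd luhoy eioi lyxn syrq wlwoh xpcx aqn mnj
Hunk 5: at line 6 remove [eftxd,luhoy] add [fdn,lkd,tnt] -> 16 lines: villw ocb hnajv doe ryn tlmzr fdn lkd tnt eioi lyxn syrq wlwoh xpcx aqn mnj
Hunk 6: at line 5 remove [tlmzr,fdn,lkd] add [wmcti,rtf,mgqb] -> 16 lines: villw ocb hnajv doe ryn wmcti rtf mgqb tnt eioi lyxn syrq wlwoh xpcx aqn mnj
Final line count: 16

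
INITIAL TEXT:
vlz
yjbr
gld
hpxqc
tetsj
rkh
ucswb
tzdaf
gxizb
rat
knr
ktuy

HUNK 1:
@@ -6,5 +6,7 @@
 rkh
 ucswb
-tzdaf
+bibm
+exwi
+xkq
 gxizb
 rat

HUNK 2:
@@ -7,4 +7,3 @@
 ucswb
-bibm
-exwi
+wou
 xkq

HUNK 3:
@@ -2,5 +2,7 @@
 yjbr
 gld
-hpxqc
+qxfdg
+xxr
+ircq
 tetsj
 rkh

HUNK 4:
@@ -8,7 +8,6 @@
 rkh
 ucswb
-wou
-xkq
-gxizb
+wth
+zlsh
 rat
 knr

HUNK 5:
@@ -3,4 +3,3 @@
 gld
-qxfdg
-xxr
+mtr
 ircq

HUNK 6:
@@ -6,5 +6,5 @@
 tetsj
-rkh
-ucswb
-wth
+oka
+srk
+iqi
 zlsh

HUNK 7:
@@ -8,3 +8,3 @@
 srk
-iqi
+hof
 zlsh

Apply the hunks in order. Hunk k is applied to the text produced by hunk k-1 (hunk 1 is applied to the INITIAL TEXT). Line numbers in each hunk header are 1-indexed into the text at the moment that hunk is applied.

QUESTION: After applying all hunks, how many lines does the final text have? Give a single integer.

Answer: 13

Derivation:
Hunk 1: at line 6 remove [tzdaf] add [bibm,exwi,xkq] -> 14 lines: vlz yjbr gld hpxqc tetsj rkh ucswb bibm exwi xkq gxizb rat knr ktuy
Hunk 2: at line 7 remove [bibm,exwi] add [wou] -> 13 lines: vlz yjbr gld hpxqc tetsj rkh ucswb wou xkq gxizb rat knr ktuy
Hunk 3: at line 2 remove [hpxqc] add [qxfdg,xxr,ircq] -> 15 lines: vlz yjbr gld qxfdg xxr ircq tetsj rkh ucswb wou xkq gxizb rat knr ktuy
Hunk 4: at line 8 remove [wou,xkq,gxizb] add [wth,zlsh] -> 14 lines: vlz yjbr gld qxfdg xxr ircq tetsj rkh ucswb wth zlsh rat knr ktuy
Hunk 5: at line 3 remove [qxfdg,xxr] add [mtr] -> 13 lines: vlz yjbr gld mtr ircq tetsj rkh ucswb wth zlsh rat knr ktuy
Hunk 6: at line 6 remove [rkh,ucswb,wth] add [oka,srk,iqi] -> 13 lines: vlz yjbr gld mtr ircq tetsj oka srk iqi zlsh rat knr ktuy
Hunk 7: at line 8 remove [iqi] add [hof] -> 13 lines: vlz yjbr gld mtr ircq tetsj oka srk hof zlsh rat knr ktuy
Final line count: 13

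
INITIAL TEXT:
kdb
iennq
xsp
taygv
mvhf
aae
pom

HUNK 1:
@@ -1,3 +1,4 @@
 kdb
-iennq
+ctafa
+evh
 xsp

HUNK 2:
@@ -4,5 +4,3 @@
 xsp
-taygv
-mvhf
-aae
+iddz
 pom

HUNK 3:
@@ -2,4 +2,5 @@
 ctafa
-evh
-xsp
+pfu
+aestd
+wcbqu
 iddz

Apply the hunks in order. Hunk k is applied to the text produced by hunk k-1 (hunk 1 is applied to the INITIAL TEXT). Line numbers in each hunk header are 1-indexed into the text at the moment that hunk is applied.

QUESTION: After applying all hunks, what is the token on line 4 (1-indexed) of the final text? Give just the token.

Hunk 1: at line 1 remove [iennq] add [ctafa,evh] -> 8 lines: kdb ctafa evh xsp taygv mvhf aae pom
Hunk 2: at line 4 remove [taygv,mvhf,aae] add [iddz] -> 6 lines: kdb ctafa evh xsp iddz pom
Hunk 3: at line 2 remove [evh,xsp] add [pfu,aestd,wcbqu] -> 7 lines: kdb ctafa pfu aestd wcbqu iddz pom
Final line 4: aestd

Answer: aestd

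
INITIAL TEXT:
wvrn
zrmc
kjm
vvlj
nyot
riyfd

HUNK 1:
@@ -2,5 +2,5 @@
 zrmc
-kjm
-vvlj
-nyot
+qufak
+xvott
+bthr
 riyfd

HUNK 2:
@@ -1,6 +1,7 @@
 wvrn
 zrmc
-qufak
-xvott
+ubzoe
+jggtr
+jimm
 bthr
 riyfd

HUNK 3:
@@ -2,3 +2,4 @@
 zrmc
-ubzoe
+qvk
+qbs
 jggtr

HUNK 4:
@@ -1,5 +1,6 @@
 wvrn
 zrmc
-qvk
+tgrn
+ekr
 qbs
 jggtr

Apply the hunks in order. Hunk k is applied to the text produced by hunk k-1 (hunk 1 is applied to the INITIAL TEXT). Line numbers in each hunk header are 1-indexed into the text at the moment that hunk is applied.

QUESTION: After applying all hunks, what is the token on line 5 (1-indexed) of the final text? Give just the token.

Hunk 1: at line 2 remove [kjm,vvlj,nyot] add [qufak,xvott,bthr] -> 6 lines: wvrn zrmc qufak xvott bthr riyfd
Hunk 2: at line 1 remove [qufak,xvott] add [ubzoe,jggtr,jimm] -> 7 lines: wvrn zrmc ubzoe jggtr jimm bthr riyfd
Hunk 3: at line 2 remove [ubzoe] add [qvk,qbs] -> 8 lines: wvrn zrmc qvk qbs jggtr jimm bthr riyfd
Hunk 4: at line 1 remove [qvk] add [tgrn,ekr] -> 9 lines: wvrn zrmc tgrn ekr qbs jggtr jimm bthr riyfd
Final line 5: qbs

Answer: qbs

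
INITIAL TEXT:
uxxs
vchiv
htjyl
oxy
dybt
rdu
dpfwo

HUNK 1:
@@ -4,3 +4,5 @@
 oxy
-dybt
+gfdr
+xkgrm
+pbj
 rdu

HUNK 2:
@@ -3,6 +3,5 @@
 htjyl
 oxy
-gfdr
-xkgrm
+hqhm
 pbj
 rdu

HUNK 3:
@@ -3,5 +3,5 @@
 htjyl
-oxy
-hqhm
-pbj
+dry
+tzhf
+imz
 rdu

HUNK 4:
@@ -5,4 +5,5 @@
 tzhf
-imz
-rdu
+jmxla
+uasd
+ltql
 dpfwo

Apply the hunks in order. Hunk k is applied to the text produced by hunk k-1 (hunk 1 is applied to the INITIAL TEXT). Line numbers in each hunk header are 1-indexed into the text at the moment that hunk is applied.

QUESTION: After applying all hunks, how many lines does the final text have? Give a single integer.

Hunk 1: at line 4 remove [dybt] add [gfdr,xkgrm,pbj] -> 9 lines: uxxs vchiv htjyl oxy gfdr xkgrm pbj rdu dpfwo
Hunk 2: at line 3 remove [gfdr,xkgrm] add [hqhm] -> 8 lines: uxxs vchiv htjyl oxy hqhm pbj rdu dpfwo
Hunk 3: at line 3 remove [oxy,hqhm,pbj] add [dry,tzhf,imz] -> 8 lines: uxxs vchiv htjyl dry tzhf imz rdu dpfwo
Hunk 4: at line 5 remove [imz,rdu] add [jmxla,uasd,ltql] -> 9 lines: uxxs vchiv htjyl dry tzhf jmxla uasd ltql dpfwo
Final line count: 9

Answer: 9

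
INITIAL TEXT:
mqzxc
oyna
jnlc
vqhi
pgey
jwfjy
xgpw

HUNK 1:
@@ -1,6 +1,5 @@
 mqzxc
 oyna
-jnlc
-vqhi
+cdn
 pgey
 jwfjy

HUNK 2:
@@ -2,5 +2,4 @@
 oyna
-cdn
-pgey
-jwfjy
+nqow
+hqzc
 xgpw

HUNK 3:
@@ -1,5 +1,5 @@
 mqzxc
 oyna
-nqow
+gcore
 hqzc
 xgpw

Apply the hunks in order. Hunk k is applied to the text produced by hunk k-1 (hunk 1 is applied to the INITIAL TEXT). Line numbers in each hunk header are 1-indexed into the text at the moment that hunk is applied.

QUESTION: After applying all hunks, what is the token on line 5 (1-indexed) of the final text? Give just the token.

Answer: xgpw

Derivation:
Hunk 1: at line 1 remove [jnlc,vqhi] add [cdn] -> 6 lines: mqzxc oyna cdn pgey jwfjy xgpw
Hunk 2: at line 2 remove [cdn,pgey,jwfjy] add [nqow,hqzc] -> 5 lines: mqzxc oyna nqow hqzc xgpw
Hunk 3: at line 1 remove [nqow] add [gcore] -> 5 lines: mqzxc oyna gcore hqzc xgpw
Final line 5: xgpw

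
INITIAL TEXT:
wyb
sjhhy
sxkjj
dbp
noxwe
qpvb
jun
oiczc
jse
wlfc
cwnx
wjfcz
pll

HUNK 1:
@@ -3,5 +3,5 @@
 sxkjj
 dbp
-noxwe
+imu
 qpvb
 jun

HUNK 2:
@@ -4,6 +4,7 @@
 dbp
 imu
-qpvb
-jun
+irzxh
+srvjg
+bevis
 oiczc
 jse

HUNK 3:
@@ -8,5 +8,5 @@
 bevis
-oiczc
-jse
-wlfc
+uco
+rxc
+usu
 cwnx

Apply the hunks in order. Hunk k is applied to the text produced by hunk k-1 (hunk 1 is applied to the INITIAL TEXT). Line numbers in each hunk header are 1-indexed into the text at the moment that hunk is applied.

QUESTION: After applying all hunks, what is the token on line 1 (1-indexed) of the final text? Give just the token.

Answer: wyb

Derivation:
Hunk 1: at line 3 remove [noxwe] add [imu] -> 13 lines: wyb sjhhy sxkjj dbp imu qpvb jun oiczc jse wlfc cwnx wjfcz pll
Hunk 2: at line 4 remove [qpvb,jun] add [irzxh,srvjg,bevis] -> 14 lines: wyb sjhhy sxkjj dbp imu irzxh srvjg bevis oiczc jse wlfc cwnx wjfcz pll
Hunk 3: at line 8 remove [oiczc,jse,wlfc] add [uco,rxc,usu] -> 14 lines: wyb sjhhy sxkjj dbp imu irzxh srvjg bevis uco rxc usu cwnx wjfcz pll
Final line 1: wyb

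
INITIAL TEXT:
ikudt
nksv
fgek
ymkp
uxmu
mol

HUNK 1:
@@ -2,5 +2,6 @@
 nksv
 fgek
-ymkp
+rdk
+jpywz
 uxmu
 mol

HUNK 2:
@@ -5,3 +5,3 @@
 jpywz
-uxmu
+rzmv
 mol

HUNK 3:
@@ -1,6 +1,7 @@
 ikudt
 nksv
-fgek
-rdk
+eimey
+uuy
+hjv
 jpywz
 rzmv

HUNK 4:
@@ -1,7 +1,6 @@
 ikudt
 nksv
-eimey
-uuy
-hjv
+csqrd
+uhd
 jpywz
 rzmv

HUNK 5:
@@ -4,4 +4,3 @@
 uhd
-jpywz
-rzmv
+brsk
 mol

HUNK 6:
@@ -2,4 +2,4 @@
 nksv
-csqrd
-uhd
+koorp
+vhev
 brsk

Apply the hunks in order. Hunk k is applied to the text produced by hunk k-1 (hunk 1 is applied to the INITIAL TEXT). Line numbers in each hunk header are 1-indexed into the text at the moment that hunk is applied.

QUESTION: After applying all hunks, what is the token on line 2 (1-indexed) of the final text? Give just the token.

Answer: nksv

Derivation:
Hunk 1: at line 2 remove [ymkp] add [rdk,jpywz] -> 7 lines: ikudt nksv fgek rdk jpywz uxmu mol
Hunk 2: at line 5 remove [uxmu] add [rzmv] -> 7 lines: ikudt nksv fgek rdk jpywz rzmv mol
Hunk 3: at line 1 remove [fgek,rdk] add [eimey,uuy,hjv] -> 8 lines: ikudt nksv eimey uuy hjv jpywz rzmv mol
Hunk 4: at line 1 remove [eimey,uuy,hjv] add [csqrd,uhd] -> 7 lines: ikudt nksv csqrd uhd jpywz rzmv mol
Hunk 5: at line 4 remove [jpywz,rzmv] add [brsk] -> 6 lines: ikudt nksv csqrd uhd brsk mol
Hunk 6: at line 2 remove [csqrd,uhd] add [koorp,vhev] -> 6 lines: ikudt nksv koorp vhev brsk mol
Final line 2: nksv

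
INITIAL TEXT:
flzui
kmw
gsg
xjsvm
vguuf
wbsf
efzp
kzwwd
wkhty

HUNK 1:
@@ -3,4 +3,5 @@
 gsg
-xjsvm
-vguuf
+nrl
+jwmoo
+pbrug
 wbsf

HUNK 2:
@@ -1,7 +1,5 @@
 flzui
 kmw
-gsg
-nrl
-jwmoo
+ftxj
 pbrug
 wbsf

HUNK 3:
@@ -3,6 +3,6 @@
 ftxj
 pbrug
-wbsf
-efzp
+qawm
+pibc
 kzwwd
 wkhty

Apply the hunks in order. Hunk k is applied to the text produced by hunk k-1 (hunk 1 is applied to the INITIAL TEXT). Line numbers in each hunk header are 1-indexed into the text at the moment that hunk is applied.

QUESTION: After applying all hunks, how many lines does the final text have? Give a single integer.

Answer: 8

Derivation:
Hunk 1: at line 3 remove [xjsvm,vguuf] add [nrl,jwmoo,pbrug] -> 10 lines: flzui kmw gsg nrl jwmoo pbrug wbsf efzp kzwwd wkhty
Hunk 2: at line 1 remove [gsg,nrl,jwmoo] add [ftxj] -> 8 lines: flzui kmw ftxj pbrug wbsf efzp kzwwd wkhty
Hunk 3: at line 3 remove [wbsf,efzp] add [qawm,pibc] -> 8 lines: flzui kmw ftxj pbrug qawm pibc kzwwd wkhty
Final line count: 8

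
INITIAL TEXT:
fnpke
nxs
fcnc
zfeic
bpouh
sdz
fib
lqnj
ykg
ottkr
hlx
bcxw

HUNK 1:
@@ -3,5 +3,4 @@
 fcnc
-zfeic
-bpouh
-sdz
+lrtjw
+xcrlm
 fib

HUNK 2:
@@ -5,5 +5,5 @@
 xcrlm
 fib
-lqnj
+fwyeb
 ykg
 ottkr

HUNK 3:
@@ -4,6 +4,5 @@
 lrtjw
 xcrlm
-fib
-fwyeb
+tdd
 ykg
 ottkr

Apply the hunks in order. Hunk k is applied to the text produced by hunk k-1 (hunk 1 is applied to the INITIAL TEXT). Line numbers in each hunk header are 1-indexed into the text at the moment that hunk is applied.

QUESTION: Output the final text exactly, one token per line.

Answer: fnpke
nxs
fcnc
lrtjw
xcrlm
tdd
ykg
ottkr
hlx
bcxw

Derivation:
Hunk 1: at line 3 remove [zfeic,bpouh,sdz] add [lrtjw,xcrlm] -> 11 lines: fnpke nxs fcnc lrtjw xcrlm fib lqnj ykg ottkr hlx bcxw
Hunk 2: at line 5 remove [lqnj] add [fwyeb] -> 11 lines: fnpke nxs fcnc lrtjw xcrlm fib fwyeb ykg ottkr hlx bcxw
Hunk 3: at line 4 remove [fib,fwyeb] add [tdd] -> 10 lines: fnpke nxs fcnc lrtjw xcrlm tdd ykg ottkr hlx bcxw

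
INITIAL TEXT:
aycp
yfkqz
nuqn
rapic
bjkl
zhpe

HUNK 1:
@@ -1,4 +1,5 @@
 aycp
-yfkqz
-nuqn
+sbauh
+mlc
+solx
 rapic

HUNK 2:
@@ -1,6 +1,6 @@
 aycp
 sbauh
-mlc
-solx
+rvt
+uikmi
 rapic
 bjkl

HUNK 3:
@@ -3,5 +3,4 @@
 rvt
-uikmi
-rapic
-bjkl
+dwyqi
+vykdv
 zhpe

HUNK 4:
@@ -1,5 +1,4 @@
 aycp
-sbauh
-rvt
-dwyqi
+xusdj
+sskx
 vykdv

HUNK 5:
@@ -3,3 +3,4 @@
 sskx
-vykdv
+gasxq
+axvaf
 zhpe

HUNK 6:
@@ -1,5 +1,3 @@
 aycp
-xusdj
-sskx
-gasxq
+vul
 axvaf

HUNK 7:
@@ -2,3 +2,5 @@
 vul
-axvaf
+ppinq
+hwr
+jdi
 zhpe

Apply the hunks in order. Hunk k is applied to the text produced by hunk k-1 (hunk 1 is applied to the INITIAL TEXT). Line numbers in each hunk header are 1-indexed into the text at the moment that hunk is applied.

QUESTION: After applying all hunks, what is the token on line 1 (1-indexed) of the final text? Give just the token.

Answer: aycp

Derivation:
Hunk 1: at line 1 remove [yfkqz,nuqn] add [sbauh,mlc,solx] -> 7 lines: aycp sbauh mlc solx rapic bjkl zhpe
Hunk 2: at line 1 remove [mlc,solx] add [rvt,uikmi] -> 7 lines: aycp sbauh rvt uikmi rapic bjkl zhpe
Hunk 3: at line 3 remove [uikmi,rapic,bjkl] add [dwyqi,vykdv] -> 6 lines: aycp sbauh rvt dwyqi vykdv zhpe
Hunk 4: at line 1 remove [sbauh,rvt,dwyqi] add [xusdj,sskx] -> 5 lines: aycp xusdj sskx vykdv zhpe
Hunk 5: at line 3 remove [vykdv] add [gasxq,axvaf] -> 6 lines: aycp xusdj sskx gasxq axvaf zhpe
Hunk 6: at line 1 remove [xusdj,sskx,gasxq] add [vul] -> 4 lines: aycp vul axvaf zhpe
Hunk 7: at line 2 remove [axvaf] add [ppinq,hwr,jdi] -> 6 lines: aycp vul ppinq hwr jdi zhpe
Final line 1: aycp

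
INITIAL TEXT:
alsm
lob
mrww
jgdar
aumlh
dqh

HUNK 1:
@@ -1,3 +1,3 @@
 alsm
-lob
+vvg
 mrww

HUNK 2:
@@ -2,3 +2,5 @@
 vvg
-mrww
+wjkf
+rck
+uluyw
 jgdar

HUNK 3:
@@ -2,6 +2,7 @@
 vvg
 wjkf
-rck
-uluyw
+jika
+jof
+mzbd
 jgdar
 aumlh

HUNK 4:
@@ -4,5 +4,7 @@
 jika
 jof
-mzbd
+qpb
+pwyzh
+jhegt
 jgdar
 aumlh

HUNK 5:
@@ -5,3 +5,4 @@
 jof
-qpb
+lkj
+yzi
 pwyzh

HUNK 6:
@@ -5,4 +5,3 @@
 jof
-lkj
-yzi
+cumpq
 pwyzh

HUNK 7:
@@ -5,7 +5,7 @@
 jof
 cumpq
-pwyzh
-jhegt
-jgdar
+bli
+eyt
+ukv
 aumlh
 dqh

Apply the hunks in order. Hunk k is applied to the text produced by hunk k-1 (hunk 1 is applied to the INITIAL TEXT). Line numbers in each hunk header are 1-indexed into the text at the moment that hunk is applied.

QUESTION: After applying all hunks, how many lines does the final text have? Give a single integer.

Hunk 1: at line 1 remove [lob] add [vvg] -> 6 lines: alsm vvg mrww jgdar aumlh dqh
Hunk 2: at line 2 remove [mrww] add [wjkf,rck,uluyw] -> 8 lines: alsm vvg wjkf rck uluyw jgdar aumlh dqh
Hunk 3: at line 2 remove [rck,uluyw] add [jika,jof,mzbd] -> 9 lines: alsm vvg wjkf jika jof mzbd jgdar aumlh dqh
Hunk 4: at line 4 remove [mzbd] add [qpb,pwyzh,jhegt] -> 11 lines: alsm vvg wjkf jika jof qpb pwyzh jhegt jgdar aumlh dqh
Hunk 5: at line 5 remove [qpb] add [lkj,yzi] -> 12 lines: alsm vvg wjkf jika jof lkj yzi pwyzh jhegt jgdar aumlh dqh
Hunk 6: at line 5 remove [lkj,yzi] add [cumpq] -> 11 lines: alsm vvg wjkf jika jof cumpq pwyzh jhegt jgdar aumlh dqh
Hunk 7: at line 5 remove [pwyzh,jhegt,jgdar] add [bli,eyt,ukv] -> 11 lines: alsm vvg wjkf jika jof cumpq bli eyt ukv aumlh dqh
Final line count: 11

Answer: 11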